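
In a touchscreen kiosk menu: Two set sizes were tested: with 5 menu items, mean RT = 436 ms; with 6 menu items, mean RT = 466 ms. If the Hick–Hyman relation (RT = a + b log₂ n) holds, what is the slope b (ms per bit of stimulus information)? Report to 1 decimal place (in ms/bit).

b = (RT₂ − RT₁)/(log₂ n₂ − log₂ n₁) = (466 − 436)/(2.5850 − 2.3219) = 114.054 ms/bit.

114.1 ms/bit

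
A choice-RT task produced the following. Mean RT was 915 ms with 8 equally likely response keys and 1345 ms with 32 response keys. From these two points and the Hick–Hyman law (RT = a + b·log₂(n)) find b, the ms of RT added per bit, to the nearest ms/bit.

215 ms/bit

b = (RT₂ − RT₁)/(log₂ n₂ − log₂ n₁) = (1345 − 915)/(5 − 3) = 215 ms/bit.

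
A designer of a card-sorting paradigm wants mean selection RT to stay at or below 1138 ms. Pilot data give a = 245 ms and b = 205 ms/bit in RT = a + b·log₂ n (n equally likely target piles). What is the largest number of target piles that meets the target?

20

Set 245 + 205·log₂ n ≤ 1138 → log₂ n ≤ (1138 − 245)/205 = 4.3561.
So n ≤ 2^4.3561 = 20.479; the largest integer n is 20.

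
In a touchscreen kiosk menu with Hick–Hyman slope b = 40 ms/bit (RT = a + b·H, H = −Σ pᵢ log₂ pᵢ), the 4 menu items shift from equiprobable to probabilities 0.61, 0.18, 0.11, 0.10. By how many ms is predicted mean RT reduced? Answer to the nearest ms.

17 ms

The RT saving is b·ΔH. Equiprobable H₀ = log₂(4) = 2.0000 bits; with the given probabilities H = 1.5628 bits.
b·(H₀ − H) = 40 × (2.0000 − 1.5628) = 17.49 ms.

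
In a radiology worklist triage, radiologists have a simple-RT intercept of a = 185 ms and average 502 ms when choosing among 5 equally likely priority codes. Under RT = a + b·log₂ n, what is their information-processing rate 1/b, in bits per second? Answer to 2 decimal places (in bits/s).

7.32 bits/s

b = (502 − 185)/log₂ 5 = 317/2.3219 = 136.524 ms per bit = 0.13652 s/bit; the reciprocal is 7.325 bits/s.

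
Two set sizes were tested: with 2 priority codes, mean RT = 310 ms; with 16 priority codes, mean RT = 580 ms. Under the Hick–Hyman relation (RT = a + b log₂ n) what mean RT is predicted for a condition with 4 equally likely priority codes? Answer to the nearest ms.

400 ms

RT is linear in log₂ n, so two points fix the line:
  b = (580 − 310) / (log₂ 16 − log₂ 2) = 270 / (4 − 1) = 90 ms/bit
  a = 310 − 90 × 1 = 220 ms
Then RT(4) = 220 + 90 × log₂ 4 = 220 + 90 × 2 ≈ 400.000 ms.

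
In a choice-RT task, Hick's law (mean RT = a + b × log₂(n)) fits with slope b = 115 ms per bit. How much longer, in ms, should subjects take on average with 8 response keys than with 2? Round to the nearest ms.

ΔRT = (a + b log₂ n₂) − (a + b log₂ n₁) = b·(log₂ n₂ − log₂ n₁).
log₂(8) − log₂(2) = log₂(8/2) = log₂(4) = 2.
ΔRT = 115 × 2.0000 = 230.000 ms.

230 ms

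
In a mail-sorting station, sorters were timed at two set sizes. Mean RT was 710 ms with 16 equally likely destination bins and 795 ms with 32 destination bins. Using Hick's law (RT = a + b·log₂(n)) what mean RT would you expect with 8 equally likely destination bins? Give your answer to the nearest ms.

625 ms

Solve the two-equation system in a and b:
  b = (795 − 710) / (log₂ 32 − log₂ 16) = 85 / (5 − 4) = 85 ms/bit
  a = 710 − 85 × 4 = 370 ms
Then RT(8) = 370 + 85 × log₂ 8 = 370 + 85 × 3 ≈ 625.000 ms.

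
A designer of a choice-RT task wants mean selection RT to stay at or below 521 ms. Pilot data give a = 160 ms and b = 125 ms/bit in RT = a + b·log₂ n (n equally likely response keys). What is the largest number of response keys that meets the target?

Information budget: (521 − 160)/125 = 2.8880 bits, so n ≤ 2^2.8880 = 7.402 → at most 7.

7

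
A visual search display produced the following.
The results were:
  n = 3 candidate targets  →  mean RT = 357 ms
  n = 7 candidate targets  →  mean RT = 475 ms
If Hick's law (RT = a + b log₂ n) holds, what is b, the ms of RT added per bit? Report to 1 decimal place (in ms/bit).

Slope: b = (475 − 357) / (log₂ 7 − log₂ 3) = 118/1.2224 = 96.532 ms/bit.

96.5 ms/bit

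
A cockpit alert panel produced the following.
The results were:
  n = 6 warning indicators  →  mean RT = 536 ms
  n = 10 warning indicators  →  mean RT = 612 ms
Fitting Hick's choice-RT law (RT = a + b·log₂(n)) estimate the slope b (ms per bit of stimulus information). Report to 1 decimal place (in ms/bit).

103.1 ms/bit

The slope on a log₂ axis is (612 − 536) / (3.3219 − 2.5850) = 103.126 ms/bit.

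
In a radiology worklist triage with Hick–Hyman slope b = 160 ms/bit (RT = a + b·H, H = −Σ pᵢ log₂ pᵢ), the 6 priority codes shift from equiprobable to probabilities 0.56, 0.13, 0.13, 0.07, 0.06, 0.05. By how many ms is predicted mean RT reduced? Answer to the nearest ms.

Equiprobable entropy H₀ = log₂ 6 = 2.5850 bits.
Skewed entropy H = −Σ pᵢ log₂ pᵢ = 1.9619 bits.
ΔRT = b·(H₀ − H) = 160 × 0.6230 = 99.69 ms.

100 ms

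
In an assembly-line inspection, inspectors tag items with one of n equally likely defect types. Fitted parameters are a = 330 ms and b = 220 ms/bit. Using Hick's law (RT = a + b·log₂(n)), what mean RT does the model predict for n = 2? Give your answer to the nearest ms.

550 ms

log₂(2) = 1 bits, so RT = 330 + 220 × 1 ≈ 550.000 ms.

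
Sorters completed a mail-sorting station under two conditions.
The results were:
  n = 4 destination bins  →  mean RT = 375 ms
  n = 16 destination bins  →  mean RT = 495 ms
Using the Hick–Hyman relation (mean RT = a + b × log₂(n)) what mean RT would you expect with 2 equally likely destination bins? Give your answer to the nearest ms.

With log₂ n on the abscissa the relation is linear; from the two conditions:
  b = (495 − 375) / (log₂ 16 − log₂ 4) = 120 / (4 − 2) = 60 ms/bit
  a = 375 − 60 × 2 = 255 ms
Then RT(2) = 255 + 60 × log₂ 2 = 255 + 60 × 1 ≈ 315.000 ms.

315 ms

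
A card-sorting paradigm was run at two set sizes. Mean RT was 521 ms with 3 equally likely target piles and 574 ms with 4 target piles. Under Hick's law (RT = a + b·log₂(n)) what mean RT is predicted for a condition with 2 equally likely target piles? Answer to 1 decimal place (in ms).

446.3 ms

Fit slope and intercept:
  b = (574 − 521) / (log₂ 4 − log₂ 3) = 53 / (2 − 1.5850) = 127.699 ms/bit
  a = 521 − 127.699 × 1.5850 = 318.601 ms
Then RT(2) = 318.601 + 127.699 × log₂ 2 = 318.601 + 127.699 × 1 ≈ 446.301 ms.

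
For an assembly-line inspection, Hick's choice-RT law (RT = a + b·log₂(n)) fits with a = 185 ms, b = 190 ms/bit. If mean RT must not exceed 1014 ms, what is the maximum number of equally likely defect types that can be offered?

190·log₂ n ≤ 1014 − 185 = 829, giving log₂ n ≤ 4.3632 and n ≤ 20.580. The largest whole number is 20.

20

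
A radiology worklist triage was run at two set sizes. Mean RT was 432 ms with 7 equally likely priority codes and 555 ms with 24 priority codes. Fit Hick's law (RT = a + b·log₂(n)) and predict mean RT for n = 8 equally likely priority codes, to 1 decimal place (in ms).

Solve the two-equation system in a and b:
  b = (555 − 432) / (log₂ 24 − log₂ 7) = 123 / (4.5850 − 2.8074) = 69.194 ms/bit
  a = 432 − 69.194 × 2.8074 = 237.748 ms
Then RT(8) = 237.748 + 69.194 × log₂ 8 = 237.748 + 69.194 × 3 ≈ 445.330 ms.

445.3 ms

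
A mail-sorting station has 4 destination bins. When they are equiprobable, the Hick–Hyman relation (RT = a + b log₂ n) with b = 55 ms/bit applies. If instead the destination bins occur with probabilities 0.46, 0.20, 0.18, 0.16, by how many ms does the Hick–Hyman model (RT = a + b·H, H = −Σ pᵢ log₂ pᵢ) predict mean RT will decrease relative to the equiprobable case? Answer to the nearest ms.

8 ms

Equiprobable entropy H₀ = log₂ 4 = 2.0000 bits.
Skewed entropy H = −Σ pᵢ log₂ pᵢ = 1.8480 bits.
ΔRT = b·(H₀ − H) = 55 × 0.1520 = 8.36 ms.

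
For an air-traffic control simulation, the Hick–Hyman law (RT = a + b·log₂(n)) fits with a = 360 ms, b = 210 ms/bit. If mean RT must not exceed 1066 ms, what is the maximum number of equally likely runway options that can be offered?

Set 360 + 210·log₂ n ≤ 1066 → log₂ n ≤ (1066 − 360)/210 = 3.3619.
So n ≤ 2^3.3619 = 10.281; the largest integer n is 10.

10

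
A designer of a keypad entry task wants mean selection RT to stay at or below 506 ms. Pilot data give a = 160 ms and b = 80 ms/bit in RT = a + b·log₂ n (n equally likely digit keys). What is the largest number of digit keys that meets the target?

Set 160 + 80·log₂ n ≤ 506 → log₂ n ≤ (506 − 160)/80 = 4.3250.
So n ≤ 2^4.3250 = 20.043; the largest integer n is 20.

20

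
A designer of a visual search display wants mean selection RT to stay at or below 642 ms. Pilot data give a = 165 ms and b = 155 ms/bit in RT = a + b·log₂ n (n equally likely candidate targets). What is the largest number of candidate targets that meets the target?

Information budget: (642 − 165)/155 = 3.0774 bits, so n ≤ 2^3.0774 = 8.441 → at most 8.

8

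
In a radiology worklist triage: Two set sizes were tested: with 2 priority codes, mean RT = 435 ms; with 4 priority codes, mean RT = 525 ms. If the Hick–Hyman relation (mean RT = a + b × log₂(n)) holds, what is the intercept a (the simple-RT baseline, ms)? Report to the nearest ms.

345 ms

b = (RT₂ − RT₁)/(log₂ n₂ − log₂ n₁) = (525 − 435)/(2 − 1) = 90 ms/bit.
Intercept: a = 435 − 90·log₂(2) = 345.000 ms.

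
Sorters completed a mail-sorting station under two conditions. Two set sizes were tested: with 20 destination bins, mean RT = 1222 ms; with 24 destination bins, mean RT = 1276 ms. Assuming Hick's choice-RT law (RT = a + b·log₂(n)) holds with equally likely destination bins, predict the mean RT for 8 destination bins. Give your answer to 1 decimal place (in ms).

With log₂ n on the abscissa the relation is linear; from the two conditions:
  b = (1276 − 1222) / (log₂ 24 − log₂ 20) = 54 / (4.5850 − 4.3219) = 205.296 ms/bit
  a = 1222 − 205.296 × 4.3219 = 334.724 ms
Then RT(8) = 334.724 + 205.296 × log₂ 8 = 334.724 + 205.296 × 3 ≈ 950.613 ms.

950.6 ms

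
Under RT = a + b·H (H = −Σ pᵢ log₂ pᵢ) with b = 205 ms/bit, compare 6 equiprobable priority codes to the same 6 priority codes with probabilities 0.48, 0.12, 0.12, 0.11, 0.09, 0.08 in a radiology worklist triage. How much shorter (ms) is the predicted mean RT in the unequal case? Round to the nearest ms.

Equiprobable entropy H₀ = log₂ 6 = 2.5850 bits.
Skewed entropy H = −Σ pᵢ log₂ pᵢ = 2.1969 bits.
ΔRT = b·(H₀ − H) = 205 × 0.3881 = 79.56 ms.

80 ms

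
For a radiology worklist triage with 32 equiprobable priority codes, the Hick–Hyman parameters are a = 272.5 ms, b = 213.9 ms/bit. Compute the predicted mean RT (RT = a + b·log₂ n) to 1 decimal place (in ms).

log₂(32) = 5 bits, so RT = 272.5 + 213.9 × 5 ≈ 1342.000 ms.

1342.0 ms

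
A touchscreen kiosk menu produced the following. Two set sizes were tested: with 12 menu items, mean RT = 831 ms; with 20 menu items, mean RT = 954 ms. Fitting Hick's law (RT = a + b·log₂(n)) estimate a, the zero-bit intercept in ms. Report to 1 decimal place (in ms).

232.7 ms

Slope: b = (954 − 831) / (log₂ 20 − log₂ 12) = 123/0.7370 = 166.901 ms/bit.
Intercept: a = 831 − 166.901·log₂(12) = 232.668 ms.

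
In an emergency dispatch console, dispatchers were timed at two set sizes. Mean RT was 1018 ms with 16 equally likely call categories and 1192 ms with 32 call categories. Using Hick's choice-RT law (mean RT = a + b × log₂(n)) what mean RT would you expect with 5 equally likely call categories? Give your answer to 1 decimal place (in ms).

726.0 ms

Solve the two-equation system in a and b:
  b = (1192 − 1018) / (log₂ 32 − log₂ 16) = 174 / (5 − 4) = 174.000 ms/bit
  a = 1018 − 174.000 × 4 = 322.000 ms
Then RT(5) = 322.000 + 174.000 × log₂ 5 = 322.000 + 174.000 × 2.3219 ≈ 726.015 ms.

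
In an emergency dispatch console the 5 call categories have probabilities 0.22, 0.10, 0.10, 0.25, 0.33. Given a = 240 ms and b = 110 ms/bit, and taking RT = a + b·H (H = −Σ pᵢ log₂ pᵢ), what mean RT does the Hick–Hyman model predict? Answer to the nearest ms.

H = 0.22·log₂(1/0.22) + 0.10·log₂(1/0.10) + 0.10·log₂(1/0.10) + 0.25·log₂(1/0.25) + 0.33·log₂(1/0.33) = 2.1728 bits.
RT = 240 + 110 × 2.1728 = 479.01 ms.

479 ms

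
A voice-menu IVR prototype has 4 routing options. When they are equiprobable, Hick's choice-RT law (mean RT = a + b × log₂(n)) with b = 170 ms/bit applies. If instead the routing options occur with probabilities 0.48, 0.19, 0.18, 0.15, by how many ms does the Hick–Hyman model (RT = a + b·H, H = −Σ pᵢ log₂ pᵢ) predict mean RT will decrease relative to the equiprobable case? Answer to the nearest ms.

31 ms

The RT saving is b·ΔH. Equiprobable H₀ = log₂(4) = 2.0000 bits; with the given probabilities H = 1.8193 bits.
b·(H₀ − H) = 170 × (2.0000 − 1.8193) = 30.71 ms.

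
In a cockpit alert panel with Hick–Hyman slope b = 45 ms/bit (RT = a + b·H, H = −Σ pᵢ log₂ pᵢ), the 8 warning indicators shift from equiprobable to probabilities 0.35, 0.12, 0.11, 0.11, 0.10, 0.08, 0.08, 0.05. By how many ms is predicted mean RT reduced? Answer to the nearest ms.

12 ms

The RT saving is b·ΔH. Equiprobable H₀ = log₂(8) = 3.0000 bits; with the given probabilities H = 2.7290 bits.
b·(H₀ − H) = 45 × (3.0000 − 2.7290) = 12.19 ms.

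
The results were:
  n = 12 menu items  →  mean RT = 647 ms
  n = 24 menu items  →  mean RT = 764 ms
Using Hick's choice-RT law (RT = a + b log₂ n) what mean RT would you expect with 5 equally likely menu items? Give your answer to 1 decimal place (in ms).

Fit slope and intercept:
  b = (764 − 647) / (log₂ 24 − log₂ 12) = 117 / (4.5850 − 3.5850) = 117.000 ms/bit
  a = 647 − 117.000 × 3.5850 = 227.559 ms
Then RT(5) = 227.559 + 117.000 × log₂ 5 = 227.559 + 117.000 × 2.3219 ≈ 499.225 ms.

499.2 ms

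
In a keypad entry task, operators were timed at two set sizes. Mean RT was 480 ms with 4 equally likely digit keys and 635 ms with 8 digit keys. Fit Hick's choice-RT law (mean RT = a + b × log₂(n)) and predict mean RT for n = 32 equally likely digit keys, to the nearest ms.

945 ms

With log₂ n on the abscissa the relation is linear; from the two conditions:
  b = (635 − 480) / (log₂ 8 − log₂ 4) = 155 / (3 − 2) = 155 ms/bit
  a = 480 − 155 × 2 = 170 ms
Then RT(32) = 170 + 155 × log₂ 32 = 170 + 155 × 5 ≈ 945.000 ms.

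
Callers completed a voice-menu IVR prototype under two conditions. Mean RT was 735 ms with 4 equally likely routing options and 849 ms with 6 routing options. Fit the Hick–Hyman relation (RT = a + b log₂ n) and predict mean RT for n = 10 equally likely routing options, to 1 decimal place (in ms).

With log₂ n on the abscissa the relation is linear; from the two conditions:
  b = (849 − 735) / (log₂ 6 − log₂ 4) = 114 / (2.5850 − 2) = 194.884 ms/bit
  a = 735 − 194.884 × 2 = 345.231 ms
Then RT(10) = 345.231 + 194.884 × log₂ 10 = 345.231 + 194.884 × 3.3219 ≈ 992.623 ms.

992.6 ms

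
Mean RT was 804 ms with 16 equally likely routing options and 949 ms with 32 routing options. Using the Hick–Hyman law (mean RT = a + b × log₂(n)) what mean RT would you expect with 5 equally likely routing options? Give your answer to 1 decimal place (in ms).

560.7 ms

RT is linear in log₂ n, so two points fix the line:
  b = (949 − 804) / (log₂ 32 − log₂ 16) = 145 / (5 − 4) = 145.000 ms/bit
  a = 804 − 145.000 × 4 = 224.000 ms
Then RT(5) = 224.000 + 145.000 × log₂ 5 = 224.000 + 145.000 × 2.3219 ≈ 560.680 ms.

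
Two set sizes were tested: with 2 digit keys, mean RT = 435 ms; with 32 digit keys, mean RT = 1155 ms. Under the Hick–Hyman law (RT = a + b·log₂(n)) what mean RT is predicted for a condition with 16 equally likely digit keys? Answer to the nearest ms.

975 ms

Fit slope and intercept:
  b = (1155 − 435) / (log₂ 32 − log₂ 2) = 720 / (5 − 1) = 180 ms/bit
  a = 435 − 180 × 1 = 255 ms
Then RT(16) = 255 + 180 × log₂ 16 = 255 + 180 × 4 ≈ 975.000 ms.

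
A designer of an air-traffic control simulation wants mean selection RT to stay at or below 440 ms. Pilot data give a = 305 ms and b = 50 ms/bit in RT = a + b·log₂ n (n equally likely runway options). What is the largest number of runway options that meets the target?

Information budget: (440 − 305)/50 = 2.7000 bits, so n ≤ 2^2.7000 = 6.498 → at most 6.

6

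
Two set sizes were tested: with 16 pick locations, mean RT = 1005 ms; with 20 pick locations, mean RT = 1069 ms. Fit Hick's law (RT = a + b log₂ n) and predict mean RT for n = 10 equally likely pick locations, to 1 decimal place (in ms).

Fit slope and intercept:
  b = (1069 − 1005) / (log₂ 20 − log₂ 16) = 64 / (4.3219 − 4) = 198.802 ms/bit
  a = 1005 − 198.802 × 4 = 209.791 ms
Then RT(10) = 209.791 + 198.802 × log₂ 10 = 209.791 + 198.802 × 3.3219 ≈ 870.198 ms.

870.2 ms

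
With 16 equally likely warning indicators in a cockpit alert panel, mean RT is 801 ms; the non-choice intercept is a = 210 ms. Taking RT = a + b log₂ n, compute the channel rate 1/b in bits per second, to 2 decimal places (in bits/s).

Choice component = 801 − 210 = 591 ms over log₂(16) = 4 bits.
b = 591 / 4 = 147.750 ms/bit, so 1/b = 6.768 bits/s.

6.77 bits/s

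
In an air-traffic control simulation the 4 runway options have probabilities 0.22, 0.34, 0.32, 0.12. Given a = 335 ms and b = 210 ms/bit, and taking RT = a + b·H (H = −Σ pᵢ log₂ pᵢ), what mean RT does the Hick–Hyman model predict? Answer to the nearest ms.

735 ms

Entropy contributions −pᵢ log₂ pᵢ: 0.4806, 0.5292, 0.5260, 0.3671; sum H = 1.9028 bits.
RT = a + bH = 335 + 210·1.9028 = 734.60 ms.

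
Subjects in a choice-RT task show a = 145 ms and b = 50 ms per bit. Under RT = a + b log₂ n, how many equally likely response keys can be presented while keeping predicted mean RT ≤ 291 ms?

7

Set 145 + 50·log₂ n ≤ 291 → log₂ n ≤ (291 − 145)/50 = 2.9200.
So n ≤ 2^2.9200 = 7.568; the largest integer n is 7.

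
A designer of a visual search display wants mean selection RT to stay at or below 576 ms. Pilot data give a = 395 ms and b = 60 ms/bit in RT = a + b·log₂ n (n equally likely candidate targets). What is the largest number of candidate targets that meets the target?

8

60·log₂ n ≤ 576 − 395 = 181, giving log₂ n ≤ 3.0167 and n ≤ 8.093. The largest whole number is 8.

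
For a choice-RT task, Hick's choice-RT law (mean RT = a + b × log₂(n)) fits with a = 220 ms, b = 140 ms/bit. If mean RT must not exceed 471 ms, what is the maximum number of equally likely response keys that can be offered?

3

Set 220 + 140·log₂ n ≤ 471 → log₂ n ≤ (471 − 220)/140 = 1.7929.
So n ≤ 2^1.7929 = 3.465; the largest integer n is 3.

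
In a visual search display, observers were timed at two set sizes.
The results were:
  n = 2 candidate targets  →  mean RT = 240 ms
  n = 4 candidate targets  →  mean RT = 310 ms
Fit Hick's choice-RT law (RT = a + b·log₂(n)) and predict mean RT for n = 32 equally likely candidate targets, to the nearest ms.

RT is linear in log₂ n, so two points fix the line:
  b = (310 − 240) / (log₂ 4 − log₂ 2) = 70 / (2 − 1) = 70 ms/bit
  a = 240 − 70 × 1 = 170 ms
Then RT(32) = 170 + 70 × log₂ 32 = 170 + 70 × 5 ≈ 520.000 ms.

520 ms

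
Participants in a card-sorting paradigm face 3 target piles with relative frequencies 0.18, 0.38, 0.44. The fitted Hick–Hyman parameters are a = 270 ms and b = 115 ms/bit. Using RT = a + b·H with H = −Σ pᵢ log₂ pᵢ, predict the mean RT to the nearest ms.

442 ms

H = 0.18·log₂(1/0.18) + 0.38·log₂(1/0.38) + 0.44·log₂(1/0.44) = 1.4969 bits.
RT = 270 + 115 × 1.4969 = 442.14 ms.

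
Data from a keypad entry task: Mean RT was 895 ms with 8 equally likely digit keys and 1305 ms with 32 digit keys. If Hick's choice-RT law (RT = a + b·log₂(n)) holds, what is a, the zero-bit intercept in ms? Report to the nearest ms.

280 ms

b = (RT₂ − RT₁)/(log₂ n₂ − log₂ n₁) = (1305 − 895)/(5 − 3) = 205 ms/bit.
Intercept: a = 895 − 205·log₂(8) = 280.000 ms.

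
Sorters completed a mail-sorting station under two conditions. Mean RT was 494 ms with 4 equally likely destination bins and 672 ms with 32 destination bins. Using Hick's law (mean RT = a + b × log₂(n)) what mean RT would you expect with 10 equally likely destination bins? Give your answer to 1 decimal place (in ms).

With log₂ n on the abscissa the relation is linear; from the two conditions:
  b = (672 − 494) / (log₂ 32 − log₂ 4) = 178 / (5 − 2) = 59.333 ms/bit
  a = 494 − 59.333 × 2 = 375.333 ms
Then RT(10) = 375.333 + 59.333 × log₂ 10 = 375.333 + 59.333 × 3.3219 ≈ 572.434 ms.

572.4 ms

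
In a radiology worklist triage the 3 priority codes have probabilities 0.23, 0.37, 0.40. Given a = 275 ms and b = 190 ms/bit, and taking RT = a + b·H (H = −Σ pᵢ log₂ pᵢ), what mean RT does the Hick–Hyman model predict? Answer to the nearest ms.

Entropy contributions −pᵢ log₂ pᵢ: 0.4877, 0.5307, 0.5288; sum H = 1.5472 bits.
RT = a + bH = 275 + 190·1.5472 = 568.96 ms.

569 ms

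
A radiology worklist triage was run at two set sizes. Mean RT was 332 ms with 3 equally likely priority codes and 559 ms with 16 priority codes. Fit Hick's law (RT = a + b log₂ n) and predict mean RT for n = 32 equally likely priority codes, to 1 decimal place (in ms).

653.0 ms

RT is linear in log₂ n, so two points fix the line:
  b = (559 − 332) / (log₂ 16 − log₂ 3) = 227 / (4 − 1.5850) = 93.994 ms/bit
  a = 332 − 93.994 × 1.5850 = 183.022 ms
Then RT(32) = 183.022 + 93.994 × log₂ 32 = 183.022 + 93.994 × 5 ≈ 652.994 ms.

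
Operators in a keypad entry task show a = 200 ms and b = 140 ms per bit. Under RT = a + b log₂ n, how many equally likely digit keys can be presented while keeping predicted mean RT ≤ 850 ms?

24

Information budget: (850 − 200)/140 = 4.6429 bits, so n ≤ 2^4.6429 = 24.983 → at most 24.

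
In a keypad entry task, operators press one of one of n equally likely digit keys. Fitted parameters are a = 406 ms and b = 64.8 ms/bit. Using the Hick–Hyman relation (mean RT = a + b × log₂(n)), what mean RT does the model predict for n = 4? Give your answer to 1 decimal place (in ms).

log₂(4) = 2 bits, so RT = 406 + 64.8 × 2 ≈ 535.600 ms.

535.6 ms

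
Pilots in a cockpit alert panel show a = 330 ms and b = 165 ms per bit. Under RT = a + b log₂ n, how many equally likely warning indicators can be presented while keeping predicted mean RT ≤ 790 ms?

6

165·log₂ n ≤ 790 − 330 = 460, giving log₂ n ≤ 2.7879 and n ≤ 6.906. The largest whole number is 6.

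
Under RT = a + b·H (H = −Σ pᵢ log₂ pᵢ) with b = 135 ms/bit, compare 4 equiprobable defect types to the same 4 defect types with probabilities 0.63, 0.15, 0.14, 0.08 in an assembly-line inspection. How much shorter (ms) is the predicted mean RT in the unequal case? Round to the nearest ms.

The RT saving is b·ΔH. Equiprobable H₀ = log₂(4) = 2.0000 bits; with the given probabilities H = 1.5191 bits.
b·(H₀ − H) = 135 × (2.0000 − 1.5191) = 64.92 ms.

65 ms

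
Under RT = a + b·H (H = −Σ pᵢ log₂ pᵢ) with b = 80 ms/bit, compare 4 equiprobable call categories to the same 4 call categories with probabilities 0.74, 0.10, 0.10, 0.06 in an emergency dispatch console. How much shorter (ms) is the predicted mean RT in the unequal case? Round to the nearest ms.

The RT saving is b·ΔH. Equiprobable H₀ = log₂(4) = 2.0000 bits; with the given probabilities H = 1.2294 bits.
b·(H₀ − H) = 80 × (2.0000 − 1.2294) = 61.65 ms.

62 ms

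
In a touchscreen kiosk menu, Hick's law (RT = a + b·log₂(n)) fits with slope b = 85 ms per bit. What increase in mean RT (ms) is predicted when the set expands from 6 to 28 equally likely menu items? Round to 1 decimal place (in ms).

188.9 ms

Only the slope matters, since a is common to both: ΔRT = b·log₂(n₂/n₁).
log₂(28) − log₂(6) = 4.8074 − 2.5850 = 2.2224.
ΔRT = 85 × 2.2224 = 188.903 ms.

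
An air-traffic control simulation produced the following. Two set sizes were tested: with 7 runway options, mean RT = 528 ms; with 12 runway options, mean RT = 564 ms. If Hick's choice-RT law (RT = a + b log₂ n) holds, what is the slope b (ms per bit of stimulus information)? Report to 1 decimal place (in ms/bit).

The slope on a log₂ axis is (564 − 528) / (3.5850 − 2.8074) = 46.296 ms/bit.

46.3 ms/bit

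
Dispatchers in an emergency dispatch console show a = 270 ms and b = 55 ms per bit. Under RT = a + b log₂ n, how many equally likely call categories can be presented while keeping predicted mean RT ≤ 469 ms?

Information budget: (469 − 270)/55 = 3.6182 bits, so n ≤ 2^3.6182 = 12.280 → at most 12.

12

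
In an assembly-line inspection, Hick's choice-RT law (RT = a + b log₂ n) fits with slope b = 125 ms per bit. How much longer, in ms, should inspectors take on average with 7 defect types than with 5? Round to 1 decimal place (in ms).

60.7 ms

ΔRT = (a + b log₂ n₂) − (a + b log₂ n₁) = b·(log₂ n₂ − log₂ n₁).
log₂(7) − log₂(5) = 2.8074 − 2.3219 = 0.4854.
ΔRT = 125 × 0.4854 = 60.678 ms.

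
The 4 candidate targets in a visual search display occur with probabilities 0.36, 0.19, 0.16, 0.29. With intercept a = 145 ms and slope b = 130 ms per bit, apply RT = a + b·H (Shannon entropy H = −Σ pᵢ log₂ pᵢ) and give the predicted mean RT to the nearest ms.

H = 0.36·log₂(1/0.36) + 0.19·log₂(1/0.19) + 0.16·log₂(1/0.16) + 0.29·log₂(1/0.29) = 1.9268 bits.
RT = 145 + 130 × 1.9268 = 395.48 ms.

395 ms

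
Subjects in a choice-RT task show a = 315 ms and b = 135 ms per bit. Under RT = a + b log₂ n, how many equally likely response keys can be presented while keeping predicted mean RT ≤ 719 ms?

7

Set 315 + 135·log₂ n ≤ 719 → log₂ n ≤ (719 − 315)/135 = 2.9926.
So n ≤ 2^2.9926 = 7.959; the largest integer n is 7.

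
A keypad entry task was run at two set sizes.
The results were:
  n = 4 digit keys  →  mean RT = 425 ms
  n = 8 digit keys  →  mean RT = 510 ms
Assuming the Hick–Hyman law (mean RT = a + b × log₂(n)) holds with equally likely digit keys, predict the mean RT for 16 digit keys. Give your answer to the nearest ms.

595 ms

Solve the two-equation system in a and b:
  b = (510 − 425) / (log₂ 8 − log₂ 4) = 85 / (3 − 2) = 85 ms/bit
  a = 425 − 85 × 2 = 255 ms
Then RT(16) = 255 + 85 × log₂ 16 = 255 + 85 × 4 ≈ 595.000 ms.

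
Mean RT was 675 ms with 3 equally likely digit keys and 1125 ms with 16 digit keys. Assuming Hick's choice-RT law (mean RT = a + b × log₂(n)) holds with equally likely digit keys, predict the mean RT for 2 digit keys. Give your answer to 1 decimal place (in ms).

With log₂ n on the abscissa the relation is linear; from the two conditions:
  b = (1125 − 675) / (log₂ 16 − log₂ 3) = 450 / (4 − 1.5850) = 186.333 ms/bit
  a = 675 − 186.333 × 1.5850 = 379.670 ms
Then RT(2) = 379.670 + 186.333 × log₂ 2 = 379.670 + 186.333 × 1 ≈ 566.002 ms.

566.0 ms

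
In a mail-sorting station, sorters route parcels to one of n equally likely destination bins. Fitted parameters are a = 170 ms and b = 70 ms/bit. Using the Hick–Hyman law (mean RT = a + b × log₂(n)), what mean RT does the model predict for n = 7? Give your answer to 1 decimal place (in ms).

log₂(7) = 2.8074 bits, so RT = 170 + 70 × 2.8074 ≈ 366.515 ms.

366.5 ms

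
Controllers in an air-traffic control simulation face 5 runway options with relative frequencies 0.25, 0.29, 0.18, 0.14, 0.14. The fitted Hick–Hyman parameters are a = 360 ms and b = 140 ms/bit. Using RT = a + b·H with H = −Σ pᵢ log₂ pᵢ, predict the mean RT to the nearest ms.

Entropy contributions −pᵢ log₂ pᵢ: 0.5000, 0.5179, 0.4453, 0.3971, 0.3971; sum H = 2.2574 bits.
RT = a + bH = 360 + 140·2.2574 = 676.04 ms.

676 ms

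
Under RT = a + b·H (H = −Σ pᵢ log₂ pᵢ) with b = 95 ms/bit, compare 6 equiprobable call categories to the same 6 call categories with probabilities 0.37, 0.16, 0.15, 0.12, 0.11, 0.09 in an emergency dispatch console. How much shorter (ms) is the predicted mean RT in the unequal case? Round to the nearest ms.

18 ms

Equiprobable entropy H₀ = log₂ 6 = 2.5850 bits.
Skewed entropy H = −Σ pᵢ log₂ pᵢ = 2.3943 bits.
ΔRT = b·(H₀ − H) = 95 × 0.1907 = 18.11 ms.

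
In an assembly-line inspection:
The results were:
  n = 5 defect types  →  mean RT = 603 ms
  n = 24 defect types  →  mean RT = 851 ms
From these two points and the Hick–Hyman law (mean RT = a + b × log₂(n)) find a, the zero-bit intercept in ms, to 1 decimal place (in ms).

348.5 ms

The slope on a log₂ axis is (851 − 603) / (4.5850 − 2.3219) = 109.587 ms/bit.
Intercept: a = 603 − 109.587·log₂(5) = 348.546 ms.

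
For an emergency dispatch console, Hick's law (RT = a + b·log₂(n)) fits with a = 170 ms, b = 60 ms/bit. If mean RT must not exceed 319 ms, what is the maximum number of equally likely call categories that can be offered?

60·log₂ n ≤ 319 − 170 = 149, giving log₂ n ≤ 2.4833 and n ≤ 5.592. The largest whole number is 5.

5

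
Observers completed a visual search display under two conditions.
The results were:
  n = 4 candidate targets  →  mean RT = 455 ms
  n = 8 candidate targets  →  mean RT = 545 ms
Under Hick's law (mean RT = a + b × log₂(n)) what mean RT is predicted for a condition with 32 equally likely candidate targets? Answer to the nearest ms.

725 ms

With log₂ n on the abscissa the relation is linear; from the two conditions:
  b = (545 − 455) / (log₂ 8 − log₂ 4) = 90 / (3 − 2) = 90 ms/bit
  a = 455 − 90 × 2 = 275 ms
Then RT(32) = 275 + 90 × log₂ 32 = 275 + 90 × 5 ≈ 725.000 ms.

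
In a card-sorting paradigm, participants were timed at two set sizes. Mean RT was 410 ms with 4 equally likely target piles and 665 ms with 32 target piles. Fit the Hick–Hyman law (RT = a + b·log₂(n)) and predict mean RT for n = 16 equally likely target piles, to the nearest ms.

580 ms

Solve the two-equation system in a and b:
  b = (665 − 410) / (log₂ 32 − log₂ 4) = 255 / (5 − 2) = 85 ms/bit
  a = 410 − 85 × 2 = 240 ms
Then RT(16) = 240 + 85 × log₂ 16 = 240 + 85 × 4 ≈ 580.000 ms.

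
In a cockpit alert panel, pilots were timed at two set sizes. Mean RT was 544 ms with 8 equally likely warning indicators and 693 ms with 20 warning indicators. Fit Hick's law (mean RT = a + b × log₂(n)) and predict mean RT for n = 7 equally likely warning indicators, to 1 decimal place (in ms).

522.3 ms

RT is linear in log₂ n, so two points fix the line:
  b = (693 − 544) / (log₂ 20 − log₂ 8) = 149 / (4.3219 − 3) = 112.714 ms/bit
  a = 544 − 112.714 × 3 = 205.858 ms
Then RT(7) = 205.858 + 112.714 × log₂ 7 = 205.858 + 112.714 × 2.8074 ≈ 522.286 ms.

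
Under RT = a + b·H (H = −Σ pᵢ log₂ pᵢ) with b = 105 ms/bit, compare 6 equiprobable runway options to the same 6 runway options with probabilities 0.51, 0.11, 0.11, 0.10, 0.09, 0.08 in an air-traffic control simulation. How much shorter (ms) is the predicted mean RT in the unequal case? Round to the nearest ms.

Equiprobable entropy H₀ = log₂ 6 = 2.5850 bits.
Skewed entropy H = −Σ pᵢ log₂ pᵢ = 2.1324 bits.
ΔRT = b·(H₀ − H) = 105 × 0.4526 = 47.52 ms.

48 ms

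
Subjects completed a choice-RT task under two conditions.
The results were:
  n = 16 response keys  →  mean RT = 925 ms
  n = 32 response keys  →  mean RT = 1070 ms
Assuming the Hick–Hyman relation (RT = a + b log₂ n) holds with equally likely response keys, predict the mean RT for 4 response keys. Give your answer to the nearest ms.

635 ms

With log₂ n on the abscissa the relation is linear; from the two conditions:
  b = (1070 − 925) / (log₂ 32 − log₂ 16) = 145 / (5 − 4) = 145 ms/bit
  a = 925 − 145 × 4 = 345 ms
Then RT(4) = 345 + 145 × log₂ 4 = 345 + 145 × 2 ≈ 635.000 ms.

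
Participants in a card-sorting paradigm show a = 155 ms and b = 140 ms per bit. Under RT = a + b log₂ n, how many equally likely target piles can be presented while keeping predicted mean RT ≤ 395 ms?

3

140·log₂ n ≤ 395 − 155 = 240, giving log₂ n ≤ 1.7143 and n ≤ 3.281. The largest whole number is 3.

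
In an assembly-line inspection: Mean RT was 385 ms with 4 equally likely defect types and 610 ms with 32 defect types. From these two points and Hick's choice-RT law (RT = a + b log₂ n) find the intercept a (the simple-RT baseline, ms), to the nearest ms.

The slope on a log₂ axis is (610 − 385) / (5 − 2) = 75 ms/bit.
Intercept: a = 385 − 75·log₂(4) = 235.000 ms.

235 ms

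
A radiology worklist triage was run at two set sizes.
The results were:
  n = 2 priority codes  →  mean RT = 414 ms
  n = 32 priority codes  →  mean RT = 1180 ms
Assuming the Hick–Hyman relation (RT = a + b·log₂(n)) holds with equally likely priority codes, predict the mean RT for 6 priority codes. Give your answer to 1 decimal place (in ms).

717.5 ms

With log₂ n on the abscissa the relation is linear; from the two conditions:
  b = (1180 − 414) / (log₂ 32 − log₂ 2) = 766 / (5 − 1) = 191.500 ms/bit
  a = 414 − 191.500 × 1 = 222.500 ms
Then RT(6) = 222.500 + 191.500 × log₂ 6 = 222.500 + 191.500 × 2.5850 ≈ 717.520 ms.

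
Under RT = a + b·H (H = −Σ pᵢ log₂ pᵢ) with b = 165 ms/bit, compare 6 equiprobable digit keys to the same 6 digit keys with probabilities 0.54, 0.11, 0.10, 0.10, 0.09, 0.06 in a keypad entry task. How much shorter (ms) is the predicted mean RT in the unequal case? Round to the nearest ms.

Equiprobable entropy H₀ = log₂ 6 = 2.5850 bits.
Skewed entropy H = −Σ pᵢ log₂ pᵢ = 2.0509 bits.
ΔRT = b·(H₀ − H) = 165 × 0.5341 = 88.12 ms.

88 ms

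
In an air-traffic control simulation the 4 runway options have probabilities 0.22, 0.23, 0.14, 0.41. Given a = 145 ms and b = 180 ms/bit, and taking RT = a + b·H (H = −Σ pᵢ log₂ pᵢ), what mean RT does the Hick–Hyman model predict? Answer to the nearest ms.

486 ms

H = 0.22·log₂(1/0.22) + 0.23·log₂(1/0.23) + 0.14·log₂(1/0.14) + 0.41·log₂(1/0.41) = 1.8927 bits.
RT = 145 + 180 × 1.8927 = 485.69 ms.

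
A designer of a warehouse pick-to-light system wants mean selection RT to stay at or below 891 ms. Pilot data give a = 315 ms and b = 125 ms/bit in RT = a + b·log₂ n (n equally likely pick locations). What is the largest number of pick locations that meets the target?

125·log₂ n ≤ 891 − 315 = 576, giving log₂ n ≤ 4.6080 and n ≤ 24.386. The largest whole number is 24.

24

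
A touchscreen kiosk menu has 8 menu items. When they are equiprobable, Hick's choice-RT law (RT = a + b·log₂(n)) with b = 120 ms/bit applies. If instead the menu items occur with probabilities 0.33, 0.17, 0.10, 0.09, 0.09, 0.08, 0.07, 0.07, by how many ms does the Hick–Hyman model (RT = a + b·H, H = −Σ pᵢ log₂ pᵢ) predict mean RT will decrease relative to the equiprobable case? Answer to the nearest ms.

30 ms

The RT saving is b·ΔH. Equiprobable H₀ = log₂(8) = 3.0000 bits; with the given probabilities H = 2.7485 bits.
b·(H₀ − H) = 120 × (3.0000 − 2.7485) = 30.18 ms.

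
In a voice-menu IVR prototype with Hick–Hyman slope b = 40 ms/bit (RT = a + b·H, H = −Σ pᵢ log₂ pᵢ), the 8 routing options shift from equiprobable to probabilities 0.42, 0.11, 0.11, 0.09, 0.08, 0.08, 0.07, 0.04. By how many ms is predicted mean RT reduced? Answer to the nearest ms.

17 ms

The RT saving is b·ΔH. Equiprobable H₀ = log₂(8) = 3.0000 bits; with the given probabilities H = 2.5762 bits.
b·(H₀ − H) = 40 × (3.0000 − 2.5762) = 16.95 ms.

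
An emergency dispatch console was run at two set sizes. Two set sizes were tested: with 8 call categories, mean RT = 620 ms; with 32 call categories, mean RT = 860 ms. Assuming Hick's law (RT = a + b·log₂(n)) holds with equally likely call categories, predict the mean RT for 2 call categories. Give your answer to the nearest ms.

380 ms

Solve the two-equation system in a and b:
  b = (860 − 620) / (log₂ 32 − log₂ 8) = 240 / (5 − 3) = 120 ms/bit
  a = 620 − 120 × 3 = 260 ms
Then RT(2) = 260 + 120 × log₂ 2 = 260 + 120 × 1 ≈ 380.000 ms.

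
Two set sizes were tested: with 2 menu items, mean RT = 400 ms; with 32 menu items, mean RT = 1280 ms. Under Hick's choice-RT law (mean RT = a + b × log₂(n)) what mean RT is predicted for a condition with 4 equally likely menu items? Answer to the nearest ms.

620 ms

RT is linear in log₂ n, so two points fix the line:
  b = (1280 − 400) / (log₂ 32 − log₂ 2) = 880 / (5 − 1) = 220 ms/bit
  a = 400 − 220 × 1 = 180 ms
Then RT(4) = 180 + 220 × log₂ 4 = 180 + 220 × 2 ≈ 620.000 ms.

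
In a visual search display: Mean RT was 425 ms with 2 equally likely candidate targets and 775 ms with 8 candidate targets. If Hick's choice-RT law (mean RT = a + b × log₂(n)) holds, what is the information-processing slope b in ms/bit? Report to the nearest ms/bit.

175 ms/bit

b = (RT₂ − RT₁)/(log₂ n₂ − log₂ n₁) = (775 − 425)/(3 − 1) = 175 ms/bit.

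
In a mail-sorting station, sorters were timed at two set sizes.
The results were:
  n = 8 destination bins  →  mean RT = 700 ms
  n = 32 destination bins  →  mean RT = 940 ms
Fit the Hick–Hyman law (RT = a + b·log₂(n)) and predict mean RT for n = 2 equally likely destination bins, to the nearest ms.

RT is linear in log₂ n, so two points fix the line:
  b = (940 − 700) / (log₂ 32 − log₂ 8) = 240 / (5 − 3) = 120 ms/bit
  a = 700 − 120 × 3 = 340 ms
Then RT(2) = 340 + 120 × log₂ 2 = 340 + 120 × 1 ≈ 460.000 ms.

460 ms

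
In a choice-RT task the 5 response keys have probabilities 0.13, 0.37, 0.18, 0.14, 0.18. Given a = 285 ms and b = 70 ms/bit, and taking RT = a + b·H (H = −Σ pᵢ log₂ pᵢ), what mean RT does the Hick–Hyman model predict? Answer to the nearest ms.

Entropy contributions −pᵢ log₂ pᵢ: 0.3826, 0.5307, 0.4453, 0.3971, 0.4453; sum H = 2.2011 bits.
RT = a + bH = 285 + 70·2.2011 = 439.08 ms.

439 ms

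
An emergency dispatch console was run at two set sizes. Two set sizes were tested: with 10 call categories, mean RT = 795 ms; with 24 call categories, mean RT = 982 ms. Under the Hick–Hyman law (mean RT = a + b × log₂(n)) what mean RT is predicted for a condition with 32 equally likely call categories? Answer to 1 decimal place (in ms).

1043.4 ms

RT is linear in log₂ n, so two points fix the line:
  b = (982 − 795) / (log₂ 24 − log₂ 10) = 187 / (4.5850 − 3.3219) = 148.056 ms/bit
  a = 795 − 148.056 × 3.3219 = 303.168 ms
Then RT(32) = 303.168 + 148.056 × log₂ 32 = 303.168 + 148.056 × 5 ≈ 1043.449 ms.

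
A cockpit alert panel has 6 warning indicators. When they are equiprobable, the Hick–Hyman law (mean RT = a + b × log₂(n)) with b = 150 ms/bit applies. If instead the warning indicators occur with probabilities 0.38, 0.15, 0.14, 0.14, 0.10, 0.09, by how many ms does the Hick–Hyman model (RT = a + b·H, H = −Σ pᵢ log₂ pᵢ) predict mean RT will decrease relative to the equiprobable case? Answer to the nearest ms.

The RT saving is b·ΔH. Equiprobable H₀ = log₂(6) = 2.5850 bits; with the given probabilities H = 2.3801 bits.
b·(H₀ − H) = 150 × (2.5850 − 2.3801) = 30.73 ms.

31 ms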